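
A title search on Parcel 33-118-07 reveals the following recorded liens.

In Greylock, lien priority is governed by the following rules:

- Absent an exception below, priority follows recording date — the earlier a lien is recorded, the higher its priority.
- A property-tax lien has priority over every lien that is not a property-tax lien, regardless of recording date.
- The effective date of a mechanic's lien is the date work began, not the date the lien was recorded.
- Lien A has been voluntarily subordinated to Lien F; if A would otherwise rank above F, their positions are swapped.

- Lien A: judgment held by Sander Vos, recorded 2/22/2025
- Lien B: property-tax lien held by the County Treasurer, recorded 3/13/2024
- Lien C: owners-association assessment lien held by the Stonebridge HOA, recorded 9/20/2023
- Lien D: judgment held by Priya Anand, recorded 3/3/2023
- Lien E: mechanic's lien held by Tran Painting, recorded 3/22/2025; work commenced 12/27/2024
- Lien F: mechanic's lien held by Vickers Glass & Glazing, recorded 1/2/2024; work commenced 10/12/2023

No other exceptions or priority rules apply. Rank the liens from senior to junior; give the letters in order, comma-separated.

B, D, C, F, E, A

Effective dates after the stated exceptions: E is treated as recorded 12/27/2024, the work-commencement date; F's effective date is 10/12/2023, when work began.
As a property-tax lien, B is senior to every other lien.
Remaining liens by effective date: D (3/3/2023), C (9/20/2023), F (10/12/2023), E (12/27/2024), A (2/22/2025).
A already ranks below F; the subordination has no effect.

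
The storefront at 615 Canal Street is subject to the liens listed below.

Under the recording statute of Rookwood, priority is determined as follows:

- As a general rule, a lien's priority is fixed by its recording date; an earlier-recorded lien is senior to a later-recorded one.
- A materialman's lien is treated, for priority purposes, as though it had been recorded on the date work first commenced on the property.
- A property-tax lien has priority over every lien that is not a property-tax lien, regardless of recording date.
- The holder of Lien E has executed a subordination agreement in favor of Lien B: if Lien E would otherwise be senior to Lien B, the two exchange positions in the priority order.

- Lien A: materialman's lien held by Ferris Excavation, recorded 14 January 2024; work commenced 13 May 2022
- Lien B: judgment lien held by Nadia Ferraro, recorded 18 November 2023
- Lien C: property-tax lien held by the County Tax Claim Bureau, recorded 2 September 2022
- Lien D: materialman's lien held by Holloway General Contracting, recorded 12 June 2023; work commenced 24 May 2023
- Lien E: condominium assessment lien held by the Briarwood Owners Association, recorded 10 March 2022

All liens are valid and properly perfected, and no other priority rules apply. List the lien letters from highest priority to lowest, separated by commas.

First, effective dates: A is treated as recorded 13 May 2022, the work-commencement date; D's effective date is 24 May 2023, when work began.
C, as a property-tax lien, has superpriority and ranks first.
The other liens, earliest effective date first: E (10 March 2022), A (13 May 2022), D (24 May 2023), B (18 November 2023).
The subordination applies — E was senior to B — so E and B swap.

C, B, A, D, E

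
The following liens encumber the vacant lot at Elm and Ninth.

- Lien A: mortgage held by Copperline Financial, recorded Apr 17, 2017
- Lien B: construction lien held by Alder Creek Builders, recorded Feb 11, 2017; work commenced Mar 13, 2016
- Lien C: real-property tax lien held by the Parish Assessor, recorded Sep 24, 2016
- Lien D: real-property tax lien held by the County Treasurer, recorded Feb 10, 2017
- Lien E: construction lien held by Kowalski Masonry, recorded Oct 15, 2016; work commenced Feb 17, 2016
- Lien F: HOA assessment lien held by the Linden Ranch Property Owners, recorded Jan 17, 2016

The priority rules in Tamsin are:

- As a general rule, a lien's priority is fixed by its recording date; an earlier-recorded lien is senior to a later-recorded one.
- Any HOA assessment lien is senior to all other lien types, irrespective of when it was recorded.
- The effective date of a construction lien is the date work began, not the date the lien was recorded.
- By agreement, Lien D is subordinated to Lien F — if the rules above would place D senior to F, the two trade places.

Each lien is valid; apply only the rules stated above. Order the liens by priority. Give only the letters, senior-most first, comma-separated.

F, E, B, C, D, A

Adjusting effective dates: B's effective date is Mar 13, 2016, when work began; E's effective date is Feb 17, 2016, when work began.
As an HOA assessment lien, F is senior to every other lien.
The other liens, earliest effective date first: E (Feb 17, 2016), B (Mar 13, 2016), C (Sep 24, 2016), D (Feb 10, 2017), A (Apr 17, 2017).
Since D is not senior to F, the subordination leaves the order unchanged.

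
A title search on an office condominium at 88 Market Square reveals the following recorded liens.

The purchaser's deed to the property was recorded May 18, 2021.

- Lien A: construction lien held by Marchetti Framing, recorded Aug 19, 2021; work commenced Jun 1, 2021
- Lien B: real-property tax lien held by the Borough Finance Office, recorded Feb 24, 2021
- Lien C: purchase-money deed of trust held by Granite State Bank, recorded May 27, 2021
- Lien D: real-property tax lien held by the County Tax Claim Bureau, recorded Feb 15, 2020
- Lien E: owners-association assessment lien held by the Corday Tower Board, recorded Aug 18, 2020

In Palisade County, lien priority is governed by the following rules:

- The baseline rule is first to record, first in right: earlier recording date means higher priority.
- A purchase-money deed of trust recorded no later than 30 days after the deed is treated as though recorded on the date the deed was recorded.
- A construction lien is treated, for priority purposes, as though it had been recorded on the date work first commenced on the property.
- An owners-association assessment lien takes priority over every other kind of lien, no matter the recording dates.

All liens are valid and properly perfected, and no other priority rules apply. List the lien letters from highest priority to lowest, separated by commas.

Adjusting effective dates: A's effective date is Jun 1, 2021, when work began; C was recorded within the 30-day window, so its effective date is the deed date May 18, 2021.
E, as an owners-association assessment lien, has superpriority and ranks first.
The other liens, earliest effective date first: D (Feb 15, 2020), B (Feb 24, 2021), C (May 18, 2021), A (Jun 1, 2021).

E, D, B, C, A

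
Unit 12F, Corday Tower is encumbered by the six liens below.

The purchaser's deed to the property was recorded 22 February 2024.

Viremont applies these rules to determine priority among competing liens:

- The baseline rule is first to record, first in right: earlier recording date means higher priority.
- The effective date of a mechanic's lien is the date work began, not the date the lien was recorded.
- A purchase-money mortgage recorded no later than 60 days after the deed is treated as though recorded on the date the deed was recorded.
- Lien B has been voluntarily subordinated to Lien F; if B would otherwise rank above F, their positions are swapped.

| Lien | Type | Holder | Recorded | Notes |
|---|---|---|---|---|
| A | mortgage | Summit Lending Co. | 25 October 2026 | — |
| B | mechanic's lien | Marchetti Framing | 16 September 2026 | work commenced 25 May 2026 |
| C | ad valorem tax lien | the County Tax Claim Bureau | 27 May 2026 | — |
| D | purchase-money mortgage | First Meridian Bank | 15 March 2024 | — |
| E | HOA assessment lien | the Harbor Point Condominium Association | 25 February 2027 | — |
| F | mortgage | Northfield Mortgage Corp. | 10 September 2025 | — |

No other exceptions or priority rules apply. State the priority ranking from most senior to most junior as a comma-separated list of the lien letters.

Effective dates: B is treated as recorded 25 May 2026, the work-commencement date; D's effective date is the deed date, 22 February 2024.
By effective date: D (22 February 2024), F (10 September 2025), B (25 May 2026), C (27 May 2026), A (25 October 2026), E (25 February 2027).
B is already junior to F, so the subordination agreement changes nothing.

D, F, B, C, A, E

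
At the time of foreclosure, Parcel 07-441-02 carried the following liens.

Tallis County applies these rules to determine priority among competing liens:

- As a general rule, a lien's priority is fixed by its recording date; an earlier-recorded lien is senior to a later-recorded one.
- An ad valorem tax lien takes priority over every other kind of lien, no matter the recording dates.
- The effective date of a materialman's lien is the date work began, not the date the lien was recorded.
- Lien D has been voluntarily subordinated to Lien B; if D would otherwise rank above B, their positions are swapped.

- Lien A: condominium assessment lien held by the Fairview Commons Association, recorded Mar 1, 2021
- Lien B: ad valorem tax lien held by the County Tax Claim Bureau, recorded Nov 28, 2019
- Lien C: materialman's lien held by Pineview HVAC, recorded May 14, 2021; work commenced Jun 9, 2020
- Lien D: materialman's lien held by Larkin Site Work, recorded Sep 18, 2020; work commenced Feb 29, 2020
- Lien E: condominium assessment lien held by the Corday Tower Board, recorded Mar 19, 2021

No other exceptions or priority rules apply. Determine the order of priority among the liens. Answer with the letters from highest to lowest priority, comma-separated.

First, effective dates: C is treated as recorded Jun 9, 2020, the work-commencement date; D's effective date is Feb 29, 2020, when work began.
B, as an ad valorem tax lien, has superpriority and ranks first.
Ordering the rest by effective date: D (Feb 29, 2020), C (Jun 9, 2020), A (Mar 1, 2021), E (Mar 19, 2021).
Since D is not senior to B, the subordination leaves the order unchanged.

B, D, C, A, E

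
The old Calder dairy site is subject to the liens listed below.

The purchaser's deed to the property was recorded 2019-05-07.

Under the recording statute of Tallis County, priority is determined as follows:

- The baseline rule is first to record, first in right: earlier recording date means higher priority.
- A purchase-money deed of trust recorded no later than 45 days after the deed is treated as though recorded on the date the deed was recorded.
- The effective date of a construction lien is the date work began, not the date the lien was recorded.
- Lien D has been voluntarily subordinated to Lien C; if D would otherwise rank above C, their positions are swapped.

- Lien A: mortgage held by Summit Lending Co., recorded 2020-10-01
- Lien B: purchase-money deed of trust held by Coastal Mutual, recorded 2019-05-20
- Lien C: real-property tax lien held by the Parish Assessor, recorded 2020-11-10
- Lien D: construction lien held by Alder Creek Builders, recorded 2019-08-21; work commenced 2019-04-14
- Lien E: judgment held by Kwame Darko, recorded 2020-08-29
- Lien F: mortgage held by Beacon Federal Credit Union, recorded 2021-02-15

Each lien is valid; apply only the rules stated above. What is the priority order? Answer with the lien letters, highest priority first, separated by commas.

C, B, E, A, D, F

First, effective dates: B's effective date is the deed date, 2019-05-07; D relates back to 2019-04-14 (work commenced).
By effective date, earliest first: D (2019-04-14), B (2019-05-07), E (2020-08-29), A (2020-10-01), C (2020-11-10), F (2021-02-15).
D would otherwise be senior to C, so under the subordination agreement D and C exchange positions.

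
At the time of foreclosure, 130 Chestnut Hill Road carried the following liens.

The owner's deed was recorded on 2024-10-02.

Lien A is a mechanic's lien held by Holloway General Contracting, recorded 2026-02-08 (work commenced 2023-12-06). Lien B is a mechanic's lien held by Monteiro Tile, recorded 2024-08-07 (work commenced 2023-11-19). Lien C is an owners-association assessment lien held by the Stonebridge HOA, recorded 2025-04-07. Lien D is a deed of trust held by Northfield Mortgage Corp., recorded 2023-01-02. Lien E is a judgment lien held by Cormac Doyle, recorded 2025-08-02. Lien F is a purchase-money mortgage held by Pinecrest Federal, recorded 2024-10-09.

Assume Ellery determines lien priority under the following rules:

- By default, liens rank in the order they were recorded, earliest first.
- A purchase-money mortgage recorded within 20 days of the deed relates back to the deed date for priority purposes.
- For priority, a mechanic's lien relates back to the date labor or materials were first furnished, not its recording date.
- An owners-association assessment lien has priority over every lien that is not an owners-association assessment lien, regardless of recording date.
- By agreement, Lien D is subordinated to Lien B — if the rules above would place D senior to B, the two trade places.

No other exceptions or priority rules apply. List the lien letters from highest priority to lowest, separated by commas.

Effective dates: A relates back to 2023-12-06 (work commenced); B's effective date is 2023-11-19, when work began; F relates back to the deed date 2024-10-02.
C is an owners-association assessment lien, so it outranks all other liens regardless of date.
The other liens, earliest effective date first: D (2023-01-02), B (2023-11-19), A (2023-12-06), F (2024-10-02), E (2025-08-02).
D would otherwise be senior to B, so under the subordination agreement D and B exchange positions.

C, B, D, A, F, E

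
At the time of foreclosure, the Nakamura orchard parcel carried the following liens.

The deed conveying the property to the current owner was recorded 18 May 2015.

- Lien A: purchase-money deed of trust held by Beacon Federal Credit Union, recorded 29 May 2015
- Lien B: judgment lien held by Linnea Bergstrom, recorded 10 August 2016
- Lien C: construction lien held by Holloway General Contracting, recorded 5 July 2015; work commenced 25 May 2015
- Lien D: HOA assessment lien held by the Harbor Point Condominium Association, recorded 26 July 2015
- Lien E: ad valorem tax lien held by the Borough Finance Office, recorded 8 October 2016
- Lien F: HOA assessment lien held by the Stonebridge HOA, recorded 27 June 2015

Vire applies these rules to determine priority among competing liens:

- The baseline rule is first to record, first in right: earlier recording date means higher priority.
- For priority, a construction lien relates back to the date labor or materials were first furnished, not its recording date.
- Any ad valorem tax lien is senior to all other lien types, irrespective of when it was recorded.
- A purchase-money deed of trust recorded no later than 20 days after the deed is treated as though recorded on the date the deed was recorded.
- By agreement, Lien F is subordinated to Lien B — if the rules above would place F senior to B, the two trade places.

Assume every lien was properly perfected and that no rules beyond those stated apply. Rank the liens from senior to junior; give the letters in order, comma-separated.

E, A, C, B, D, F

Adjusting effective dates: A relates back to the deed date 18 May 2015; C is treated as recorded 25 May 2015, the work-commencement date.
E, as an ad valorem tax lien, has superpriority and ranks first.
Ordering the rest by effective date: A (18 May 2015), C (25 May 2015), F (27 June 2015), D (26 July 2015), B (10 August 2016).
The subordination applies — F was senior to B — so F and B swap.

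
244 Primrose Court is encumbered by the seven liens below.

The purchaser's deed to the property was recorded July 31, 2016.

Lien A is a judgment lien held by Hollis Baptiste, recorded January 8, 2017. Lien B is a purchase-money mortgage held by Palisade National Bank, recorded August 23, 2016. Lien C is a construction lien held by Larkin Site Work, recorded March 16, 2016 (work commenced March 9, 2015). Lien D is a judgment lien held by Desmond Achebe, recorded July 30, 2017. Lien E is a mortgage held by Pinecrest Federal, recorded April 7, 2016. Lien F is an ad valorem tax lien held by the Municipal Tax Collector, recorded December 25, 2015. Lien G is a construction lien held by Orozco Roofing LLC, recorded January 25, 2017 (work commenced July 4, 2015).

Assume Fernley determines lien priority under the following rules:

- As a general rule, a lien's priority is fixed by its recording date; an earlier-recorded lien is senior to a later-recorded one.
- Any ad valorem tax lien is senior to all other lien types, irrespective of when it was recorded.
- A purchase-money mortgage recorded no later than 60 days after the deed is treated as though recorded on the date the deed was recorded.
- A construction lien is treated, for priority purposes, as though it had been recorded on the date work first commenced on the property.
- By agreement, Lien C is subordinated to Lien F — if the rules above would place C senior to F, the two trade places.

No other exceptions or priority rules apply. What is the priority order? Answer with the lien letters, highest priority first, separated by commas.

First, effective dates: B relates back to the deed date July 31, 2016; C relates back to March 9, 2015 (work commenced); G's effective date is July 4, 2015, when work began.
As an ad valorem tax lien, F is senior to every other lien.
Remaining liens by effective date: C (March 9, 2015), G (July 4, 2015), E (April 7, 2016), B (July 31, 2016), A (January 8, 2017), D (July 30, 2017).
C already ranks below F; the subordination has no effect.

F, C, G, E, B, A, D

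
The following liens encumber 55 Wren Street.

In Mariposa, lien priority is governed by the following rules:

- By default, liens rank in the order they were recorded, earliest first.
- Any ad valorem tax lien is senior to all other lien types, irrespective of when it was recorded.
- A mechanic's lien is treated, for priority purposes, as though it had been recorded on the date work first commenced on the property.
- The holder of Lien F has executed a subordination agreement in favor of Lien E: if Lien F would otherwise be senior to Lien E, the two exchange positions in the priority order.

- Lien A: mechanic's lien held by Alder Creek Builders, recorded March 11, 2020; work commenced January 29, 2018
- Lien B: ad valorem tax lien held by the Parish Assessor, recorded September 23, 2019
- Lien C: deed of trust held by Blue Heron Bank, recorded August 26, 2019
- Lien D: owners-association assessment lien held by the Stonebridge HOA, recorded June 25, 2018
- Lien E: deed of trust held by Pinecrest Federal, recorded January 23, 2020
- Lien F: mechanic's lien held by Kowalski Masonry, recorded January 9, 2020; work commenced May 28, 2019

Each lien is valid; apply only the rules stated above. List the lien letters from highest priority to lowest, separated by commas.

B, A, D, E, C, F

First, effective dates: A's effective date is January 29, 2018, when work began; F relates back to May 28, 2019 (work commenced).
B is an ad valorem tax lien, so it outranks all other liens regardless of date.
The other liens, earliest effective date first: A (January 29, 2018), D (June 25, 2018), F (May 28, 2019), C (August 26, 2019), E (January 23, 2020).
Because F would otherwise rank above E, the subordination swaps them.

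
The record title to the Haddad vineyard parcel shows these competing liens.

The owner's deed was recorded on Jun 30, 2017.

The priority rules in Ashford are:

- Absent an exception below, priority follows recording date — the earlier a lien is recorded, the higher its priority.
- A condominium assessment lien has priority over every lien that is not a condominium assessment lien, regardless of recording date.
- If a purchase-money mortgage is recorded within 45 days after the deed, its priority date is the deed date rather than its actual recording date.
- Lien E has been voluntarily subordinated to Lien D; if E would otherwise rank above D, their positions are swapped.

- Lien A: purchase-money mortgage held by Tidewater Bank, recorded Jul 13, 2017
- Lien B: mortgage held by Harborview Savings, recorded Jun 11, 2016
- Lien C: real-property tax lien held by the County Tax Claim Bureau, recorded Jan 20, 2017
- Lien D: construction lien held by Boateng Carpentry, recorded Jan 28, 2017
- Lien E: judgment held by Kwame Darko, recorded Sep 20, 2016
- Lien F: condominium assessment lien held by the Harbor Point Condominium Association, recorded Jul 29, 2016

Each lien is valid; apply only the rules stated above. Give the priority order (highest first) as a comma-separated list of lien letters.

F, B, D, C, E, A

Effective dates: A's effective date is the deed date, Jun 30, 2017.
F, as a condominium assessment lien, has superpriority and ranks first.
Remaining liens by effective date: B (Jun 11, 2016), E (Sep 20, 2016), C (Jan 20, 2017), D (Jan 28, 2017), A (Jun 30, 2017).
E would otherwise be senior to D, so under the subordination agreement E and D exchange positions.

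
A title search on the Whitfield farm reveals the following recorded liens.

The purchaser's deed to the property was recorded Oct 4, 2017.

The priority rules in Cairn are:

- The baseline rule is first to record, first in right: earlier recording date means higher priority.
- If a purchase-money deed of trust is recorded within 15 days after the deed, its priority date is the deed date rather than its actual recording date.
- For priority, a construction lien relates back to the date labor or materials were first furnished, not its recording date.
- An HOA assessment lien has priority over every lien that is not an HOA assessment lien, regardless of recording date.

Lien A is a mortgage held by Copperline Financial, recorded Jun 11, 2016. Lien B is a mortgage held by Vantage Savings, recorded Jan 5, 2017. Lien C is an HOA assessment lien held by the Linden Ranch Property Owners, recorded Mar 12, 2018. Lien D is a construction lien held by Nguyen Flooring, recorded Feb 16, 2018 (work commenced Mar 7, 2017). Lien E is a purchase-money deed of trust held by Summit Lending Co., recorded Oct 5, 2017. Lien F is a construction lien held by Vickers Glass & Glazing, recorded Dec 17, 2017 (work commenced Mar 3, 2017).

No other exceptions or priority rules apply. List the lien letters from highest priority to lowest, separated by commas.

C, A, B, F, D, E

Effective dates: D relates back to Mar 7, 2017 (work commenced); E was recorded within the 15-day window, so its effective date is the deed date Oct 4, 2017; F is treated as recorded Mar 3, 2017, the work-commencement date.
C, as an HOA assessment lien, has superpriority and ranks first.
Among the remaining liens, by effective date: A (Jun 11, 2016), B (Jan 5, 2017), F (Mar 3, 2017), D (Mar 7, 2017), E (Oct 4, 2017).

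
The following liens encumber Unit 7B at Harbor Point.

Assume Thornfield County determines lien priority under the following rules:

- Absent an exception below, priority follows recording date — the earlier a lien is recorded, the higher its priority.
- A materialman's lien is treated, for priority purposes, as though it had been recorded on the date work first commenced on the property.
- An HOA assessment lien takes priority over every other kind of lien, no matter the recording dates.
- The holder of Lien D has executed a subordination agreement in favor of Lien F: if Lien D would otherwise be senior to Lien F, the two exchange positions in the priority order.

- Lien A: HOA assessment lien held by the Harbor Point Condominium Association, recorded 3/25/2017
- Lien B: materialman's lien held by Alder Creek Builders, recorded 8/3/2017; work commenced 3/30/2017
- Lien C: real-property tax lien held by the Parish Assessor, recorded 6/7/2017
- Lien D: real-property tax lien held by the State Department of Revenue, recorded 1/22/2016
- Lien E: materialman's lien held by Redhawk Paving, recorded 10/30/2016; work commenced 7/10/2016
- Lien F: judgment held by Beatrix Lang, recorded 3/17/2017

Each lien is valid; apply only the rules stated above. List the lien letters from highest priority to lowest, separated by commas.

A, F, E, D, B, C

First, effective dates: B's effective date is 3/30/2017, when work began; E relates back to 7/10/2016 (work commenced).
A is an HOA assessment lien and takes priority over every other lien.
Remaining liens by effective date: D (1/22/2016), E (7/10/2016), F (3/17/2017), B (3/30/2017), C (6/7/2017).
The subordination applies — D was senior to F — so D and F swap.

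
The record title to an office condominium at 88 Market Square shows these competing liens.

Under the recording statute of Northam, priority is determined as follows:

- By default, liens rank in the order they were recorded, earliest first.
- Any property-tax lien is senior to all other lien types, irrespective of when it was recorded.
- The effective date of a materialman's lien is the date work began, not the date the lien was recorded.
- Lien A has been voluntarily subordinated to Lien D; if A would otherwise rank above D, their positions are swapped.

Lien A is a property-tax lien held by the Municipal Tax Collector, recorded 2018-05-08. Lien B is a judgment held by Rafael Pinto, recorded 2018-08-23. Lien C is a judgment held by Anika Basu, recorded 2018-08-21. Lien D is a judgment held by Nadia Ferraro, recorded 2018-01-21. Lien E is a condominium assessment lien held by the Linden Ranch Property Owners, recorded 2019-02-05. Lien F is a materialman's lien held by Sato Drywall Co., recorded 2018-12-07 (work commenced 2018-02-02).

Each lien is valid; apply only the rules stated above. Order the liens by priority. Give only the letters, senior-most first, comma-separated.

D, A, F, C, B, E

Adjusting effective dates: F relates back to 2018-02-02 (work commenced).
A is a property-tax lien and takes priority over every other lien.
Ordering the rest by effective date: D (2018-01-21), F (2018-02-02), C (2018-08-21), B (2018-08-23), E (2019-02-05).
Because A would otherwise rank above D, the subordination swaps them.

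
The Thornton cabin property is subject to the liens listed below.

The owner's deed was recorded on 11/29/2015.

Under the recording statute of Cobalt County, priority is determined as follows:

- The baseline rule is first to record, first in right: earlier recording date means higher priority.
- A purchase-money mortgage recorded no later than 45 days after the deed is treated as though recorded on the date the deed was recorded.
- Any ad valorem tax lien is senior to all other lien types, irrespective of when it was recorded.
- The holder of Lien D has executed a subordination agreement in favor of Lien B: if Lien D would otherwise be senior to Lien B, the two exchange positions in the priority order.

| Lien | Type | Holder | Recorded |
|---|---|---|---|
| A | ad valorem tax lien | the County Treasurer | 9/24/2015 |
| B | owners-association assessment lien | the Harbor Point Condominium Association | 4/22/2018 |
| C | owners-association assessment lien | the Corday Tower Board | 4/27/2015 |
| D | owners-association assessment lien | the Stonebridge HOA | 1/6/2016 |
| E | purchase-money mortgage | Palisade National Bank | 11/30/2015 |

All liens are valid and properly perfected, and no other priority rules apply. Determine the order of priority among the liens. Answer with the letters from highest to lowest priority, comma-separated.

Effective dates after the stated exceptions: E relates back to the deed date 11/29/2015.
A is an ad valorem tax lien and takes priority over every other lien.
The other liens, earliest effective date first: C (4/27/2015), E (11/29/2015), D (1/6/2016), B (4/22/2018).
The subordination applies — D was senior to B — so D and B swap.

A, C, E, B, D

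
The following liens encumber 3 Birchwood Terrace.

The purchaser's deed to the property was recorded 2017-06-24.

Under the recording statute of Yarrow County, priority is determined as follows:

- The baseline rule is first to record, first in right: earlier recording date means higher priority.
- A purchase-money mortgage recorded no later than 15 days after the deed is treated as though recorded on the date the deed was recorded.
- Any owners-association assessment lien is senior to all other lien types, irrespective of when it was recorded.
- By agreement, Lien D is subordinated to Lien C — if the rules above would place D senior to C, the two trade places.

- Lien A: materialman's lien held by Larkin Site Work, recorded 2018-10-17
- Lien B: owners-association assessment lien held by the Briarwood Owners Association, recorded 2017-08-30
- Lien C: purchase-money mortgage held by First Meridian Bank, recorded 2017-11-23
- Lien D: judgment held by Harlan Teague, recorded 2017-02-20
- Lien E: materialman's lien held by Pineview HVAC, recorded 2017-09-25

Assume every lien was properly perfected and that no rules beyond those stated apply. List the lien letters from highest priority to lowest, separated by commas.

Effective dates after the stated exceptions: C missed the 15-day window (152 days after the deed), so its recording date stands.
B is an owners-association assessment lien, so it outranks all other liens regardless of date.
Ordering the rest by effective date: D (2017-02-20), E (2017-09-25), C (2017-11-23), A (2018-10-17).
Because D would otherwise rank above C, the subordination swaps them.

B, C, E, D, A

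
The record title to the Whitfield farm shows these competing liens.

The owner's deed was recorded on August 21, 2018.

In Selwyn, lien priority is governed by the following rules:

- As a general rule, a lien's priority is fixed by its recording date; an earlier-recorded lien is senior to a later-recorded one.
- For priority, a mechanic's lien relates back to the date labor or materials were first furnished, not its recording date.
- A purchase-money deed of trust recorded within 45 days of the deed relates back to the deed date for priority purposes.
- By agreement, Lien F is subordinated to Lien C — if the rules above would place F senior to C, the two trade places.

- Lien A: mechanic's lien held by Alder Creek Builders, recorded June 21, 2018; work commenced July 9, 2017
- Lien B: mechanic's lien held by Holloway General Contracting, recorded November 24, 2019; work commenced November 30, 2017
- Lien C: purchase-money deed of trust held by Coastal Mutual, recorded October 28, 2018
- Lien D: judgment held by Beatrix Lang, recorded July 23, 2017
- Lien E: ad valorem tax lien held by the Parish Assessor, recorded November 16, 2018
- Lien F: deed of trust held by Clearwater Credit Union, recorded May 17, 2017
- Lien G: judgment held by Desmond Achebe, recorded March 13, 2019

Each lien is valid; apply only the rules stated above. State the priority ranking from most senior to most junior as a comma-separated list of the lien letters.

Effective dates: A relates back to July 9, 2017 (work commenced); B's effective date is November 30, 2017, when work began; C missed the 45-day window (68 days after the deed), so its recording date stands.
Sorted by effective date: F (May 17, 2017), A (July 9, 2017), D (July 23, 2017), B (November 30, 2017), C (October 28, 2018), E (November 16, 2018), G (March 13, 2019).
The subordination applies — F was senior to C — so F and C swap.

C, A, D, B, F, E, G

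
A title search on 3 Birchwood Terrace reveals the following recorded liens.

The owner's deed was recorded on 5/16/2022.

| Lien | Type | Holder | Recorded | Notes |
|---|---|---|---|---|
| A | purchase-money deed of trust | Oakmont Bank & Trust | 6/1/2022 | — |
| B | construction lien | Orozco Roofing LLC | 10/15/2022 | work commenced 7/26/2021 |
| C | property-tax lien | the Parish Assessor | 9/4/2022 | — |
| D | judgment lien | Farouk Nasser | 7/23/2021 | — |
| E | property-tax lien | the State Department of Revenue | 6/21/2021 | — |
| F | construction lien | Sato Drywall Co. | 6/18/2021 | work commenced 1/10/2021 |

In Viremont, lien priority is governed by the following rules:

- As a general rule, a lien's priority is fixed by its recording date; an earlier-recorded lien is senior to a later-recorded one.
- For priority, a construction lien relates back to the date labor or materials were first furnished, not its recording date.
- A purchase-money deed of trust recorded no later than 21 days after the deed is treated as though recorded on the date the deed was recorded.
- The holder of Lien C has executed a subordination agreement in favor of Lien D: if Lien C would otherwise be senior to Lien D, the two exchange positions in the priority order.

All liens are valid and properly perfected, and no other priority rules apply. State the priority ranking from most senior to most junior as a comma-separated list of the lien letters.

F, E, D, B, A, C

Effective dates: A was recorded within the 21-day window, so its effective date is the deed date 5/16/2022; B's effective date is 7/26/2021, when work began; F is treated as recorded 1/10/2021, the work-commencement date.
By effective date, earliest first: F (1/10/2021), E (6/21/2021), D (7/23/2021), B (7/26/2021), A (5/16/2022), C (9/4/2022).
C already ranks below D; the subordination has no effect.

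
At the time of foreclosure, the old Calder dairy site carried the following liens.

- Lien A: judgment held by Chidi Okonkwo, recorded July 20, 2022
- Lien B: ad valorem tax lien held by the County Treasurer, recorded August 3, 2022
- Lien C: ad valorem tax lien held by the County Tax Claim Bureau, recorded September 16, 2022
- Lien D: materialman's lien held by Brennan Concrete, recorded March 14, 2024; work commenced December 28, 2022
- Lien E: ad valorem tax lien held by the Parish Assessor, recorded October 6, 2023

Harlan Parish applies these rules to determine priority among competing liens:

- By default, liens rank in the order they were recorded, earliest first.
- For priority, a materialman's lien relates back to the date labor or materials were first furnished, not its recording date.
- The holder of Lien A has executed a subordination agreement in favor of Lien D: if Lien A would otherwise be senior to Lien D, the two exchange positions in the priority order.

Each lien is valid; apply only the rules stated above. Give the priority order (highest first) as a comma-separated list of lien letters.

Effective dates: D relates back to December 28, 2022 (work commenced).
By effective date, earliest first: A (July 20, 2022), B (August 3, 2022), C (September 16, 2022), D (December 28, 2022), E (October 6, 2023).
The subordination applies — A was senior to D — so A and D swap.

D, B, C, A, E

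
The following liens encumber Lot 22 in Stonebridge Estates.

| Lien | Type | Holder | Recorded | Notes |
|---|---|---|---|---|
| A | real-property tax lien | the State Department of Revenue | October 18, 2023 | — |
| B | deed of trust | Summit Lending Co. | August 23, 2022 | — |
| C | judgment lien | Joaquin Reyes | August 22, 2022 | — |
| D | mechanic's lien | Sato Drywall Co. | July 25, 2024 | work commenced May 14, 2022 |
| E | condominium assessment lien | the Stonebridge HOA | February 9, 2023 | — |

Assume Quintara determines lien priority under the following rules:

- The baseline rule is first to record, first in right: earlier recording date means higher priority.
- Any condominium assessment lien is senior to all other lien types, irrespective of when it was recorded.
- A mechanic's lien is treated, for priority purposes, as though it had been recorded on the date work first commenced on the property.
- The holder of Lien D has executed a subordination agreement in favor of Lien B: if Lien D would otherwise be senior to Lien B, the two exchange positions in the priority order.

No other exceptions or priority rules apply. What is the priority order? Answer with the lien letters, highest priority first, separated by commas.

Effective dates after the stated exceptions: D is treated as recorded May 14, 2022, the work-commencement date.
E is a condominium assessment lien and takes priority over every other lien.
The other liens, earliest effective date first: D (May 14, 2022), C (August 22, 2022), B (August 23, 2022), A (October 18, 2023).
D would otherwise be senior to B, so under the subordination agreement D and B exchange positions.

E, B, C, D, A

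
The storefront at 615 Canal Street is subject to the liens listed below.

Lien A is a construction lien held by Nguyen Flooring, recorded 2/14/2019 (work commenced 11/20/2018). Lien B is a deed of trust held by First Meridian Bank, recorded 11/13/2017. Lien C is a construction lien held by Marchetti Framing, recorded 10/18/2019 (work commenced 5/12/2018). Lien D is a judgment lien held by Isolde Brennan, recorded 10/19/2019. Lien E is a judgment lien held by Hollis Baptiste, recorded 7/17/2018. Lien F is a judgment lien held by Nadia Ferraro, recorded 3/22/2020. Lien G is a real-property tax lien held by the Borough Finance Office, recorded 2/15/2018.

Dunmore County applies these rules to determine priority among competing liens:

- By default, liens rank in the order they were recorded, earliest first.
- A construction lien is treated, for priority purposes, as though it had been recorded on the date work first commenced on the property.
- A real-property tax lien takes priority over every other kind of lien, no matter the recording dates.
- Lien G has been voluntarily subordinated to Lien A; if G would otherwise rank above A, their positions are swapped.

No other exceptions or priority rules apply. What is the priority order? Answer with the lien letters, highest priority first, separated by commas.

Effective dates: A's effective date is 11/20/2018, when work began; C's effective date is 5/12/2018, when work began.
As a real-property tax lien, G is senior to every other lien.
The other liens, earliest effective date first: B (11/13/2017), C (5/12/2018), E (7/17/2018), A (11/20/2018), D (10/19/2019), F (3/22/2020).
The subordination applies — G was senior to A — so G and A swap.

A, B, C, E, G, D, F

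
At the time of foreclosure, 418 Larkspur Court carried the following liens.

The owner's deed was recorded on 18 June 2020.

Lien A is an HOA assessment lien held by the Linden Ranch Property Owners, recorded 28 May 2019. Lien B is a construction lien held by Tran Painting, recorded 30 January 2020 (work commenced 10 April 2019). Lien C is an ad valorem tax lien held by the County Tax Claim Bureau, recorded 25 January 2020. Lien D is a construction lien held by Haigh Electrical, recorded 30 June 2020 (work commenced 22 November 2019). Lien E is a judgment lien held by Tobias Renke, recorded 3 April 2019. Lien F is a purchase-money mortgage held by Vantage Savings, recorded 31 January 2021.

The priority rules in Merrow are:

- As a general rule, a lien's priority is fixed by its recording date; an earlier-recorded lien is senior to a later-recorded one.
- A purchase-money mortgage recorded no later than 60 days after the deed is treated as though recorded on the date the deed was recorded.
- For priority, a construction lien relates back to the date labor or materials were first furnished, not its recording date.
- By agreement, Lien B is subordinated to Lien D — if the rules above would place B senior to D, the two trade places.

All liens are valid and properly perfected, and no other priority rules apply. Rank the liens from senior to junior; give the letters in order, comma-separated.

E, D, A, B, C, F

First, effective dates: B relates back to 10 April 2019 (work commenced); D's effective date is 22 November 2019, when work began; F was recorded 227 days after the deed, outside the 60-day window, so it keeps its recording date.
Ordering by effective date: E (3 April 2019), B (10 April 2019), A (28 May 2019), D (22 November 2019), C (25 January 2020), F (31 January 2021).
Because B would otherwise rank above D, the subordination swaps them.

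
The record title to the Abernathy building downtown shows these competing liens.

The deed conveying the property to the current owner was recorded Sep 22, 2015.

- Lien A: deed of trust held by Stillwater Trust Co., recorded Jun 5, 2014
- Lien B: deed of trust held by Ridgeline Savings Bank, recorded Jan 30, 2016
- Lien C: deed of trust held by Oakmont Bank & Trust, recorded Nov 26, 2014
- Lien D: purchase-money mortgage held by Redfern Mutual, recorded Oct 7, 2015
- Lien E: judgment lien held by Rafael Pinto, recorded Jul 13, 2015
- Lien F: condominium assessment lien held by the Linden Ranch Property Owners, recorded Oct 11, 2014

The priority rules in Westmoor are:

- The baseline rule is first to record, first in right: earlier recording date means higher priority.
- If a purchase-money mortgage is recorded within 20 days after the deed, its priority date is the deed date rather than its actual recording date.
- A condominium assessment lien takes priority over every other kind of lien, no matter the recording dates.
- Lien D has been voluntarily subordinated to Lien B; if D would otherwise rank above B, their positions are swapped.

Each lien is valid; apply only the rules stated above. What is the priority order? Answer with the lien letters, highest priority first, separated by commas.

Adjusting effective dates: D was recorded within the 20-day window, so its effective date is the deed date Sep 22, 2015.
F, as a condominium assessment lien, has superpriority and ranks first.
Among the remaining liens, by effective date: A (Jun 5, 2014), C (Nov 26, 2014), E (Jul 13, 2015), D (Sep 22, 2015), B (Jan 30, 2016).
The subordination applies — D was senior to B — so D and B swap.

F, A, C, E, B, D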